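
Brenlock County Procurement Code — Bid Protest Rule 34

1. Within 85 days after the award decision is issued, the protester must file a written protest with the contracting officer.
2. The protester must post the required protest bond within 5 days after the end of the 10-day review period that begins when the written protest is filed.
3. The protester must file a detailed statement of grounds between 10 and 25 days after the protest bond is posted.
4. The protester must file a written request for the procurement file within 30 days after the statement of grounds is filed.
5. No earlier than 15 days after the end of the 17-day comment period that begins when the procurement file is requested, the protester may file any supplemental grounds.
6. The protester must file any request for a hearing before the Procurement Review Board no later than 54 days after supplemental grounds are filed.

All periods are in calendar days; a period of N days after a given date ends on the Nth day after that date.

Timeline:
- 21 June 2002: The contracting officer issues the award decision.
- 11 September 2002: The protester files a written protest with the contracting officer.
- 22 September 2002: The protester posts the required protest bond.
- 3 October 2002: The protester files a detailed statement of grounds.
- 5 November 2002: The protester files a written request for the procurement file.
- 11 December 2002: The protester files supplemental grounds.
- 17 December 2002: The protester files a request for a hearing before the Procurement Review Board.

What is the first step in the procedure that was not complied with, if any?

Step 1: 85 days after 21 June 2002 (when the award decision is issued) is 14 September 2002; 11 September 2002 is within that limit.
Step 2: 5 days after 21 September 2002 (end of the 10-day review period, which began when the written protest is filed on 11 September 2002) is 26 September 2002; done 22 September 2002 — timely.
Step 3: the window is 10–25 days after 22 September 2002 (when the protest bond is posted), so 2 October 2002 through 17 October 2002; done 3 October 2002, which is between those dates.
Step 4: 30 days after 3 October 2002 (when the statement of grounds is filed) is 2 November 2002; not done until 5 November 2002, 3 days after the deadline.

Step 4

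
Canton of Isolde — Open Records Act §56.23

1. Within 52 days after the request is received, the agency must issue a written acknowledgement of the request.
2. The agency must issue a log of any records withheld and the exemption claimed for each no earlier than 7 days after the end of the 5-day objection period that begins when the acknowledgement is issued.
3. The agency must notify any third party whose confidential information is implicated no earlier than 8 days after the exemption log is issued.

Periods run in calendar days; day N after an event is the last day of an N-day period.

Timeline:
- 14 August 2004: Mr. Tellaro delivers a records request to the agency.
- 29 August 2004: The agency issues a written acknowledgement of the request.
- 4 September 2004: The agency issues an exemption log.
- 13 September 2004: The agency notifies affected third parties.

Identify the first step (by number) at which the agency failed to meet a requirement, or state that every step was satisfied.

Step 2

Step 1 — counting 52 days from 14 August 2004 (when the request is received) gives a deadline of 5 October 2004; completed 29 August 2004, before the deadline.
Step 2 — must wait 7 days from 3 September 2004 (end of the 5-day objection period, which began when the acknowledgement is issued on 29 August 2004), so not before 10 September 2004; done 4 September 2004 — 6 days too early.
That is the first point of non-compliance.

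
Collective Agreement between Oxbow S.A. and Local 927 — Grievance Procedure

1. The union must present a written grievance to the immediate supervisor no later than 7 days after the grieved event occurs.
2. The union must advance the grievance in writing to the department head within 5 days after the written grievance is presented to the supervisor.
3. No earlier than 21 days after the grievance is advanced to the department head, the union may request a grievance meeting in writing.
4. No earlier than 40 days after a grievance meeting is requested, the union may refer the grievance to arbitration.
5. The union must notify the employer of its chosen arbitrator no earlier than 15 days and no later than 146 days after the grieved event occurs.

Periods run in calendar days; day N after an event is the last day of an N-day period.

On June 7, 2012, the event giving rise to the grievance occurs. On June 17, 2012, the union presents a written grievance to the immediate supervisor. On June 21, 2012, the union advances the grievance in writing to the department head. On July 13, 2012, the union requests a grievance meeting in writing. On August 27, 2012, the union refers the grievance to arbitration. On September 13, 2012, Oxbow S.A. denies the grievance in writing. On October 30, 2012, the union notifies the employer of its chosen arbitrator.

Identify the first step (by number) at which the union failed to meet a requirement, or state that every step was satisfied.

Step 1: 7 days after June 7, 2012 (when the grieved event occurs) is June 14, 2012; June 17, 2012 misses that deadline by 3 days.
The procedure was therefore not followed at step 1.

Step 1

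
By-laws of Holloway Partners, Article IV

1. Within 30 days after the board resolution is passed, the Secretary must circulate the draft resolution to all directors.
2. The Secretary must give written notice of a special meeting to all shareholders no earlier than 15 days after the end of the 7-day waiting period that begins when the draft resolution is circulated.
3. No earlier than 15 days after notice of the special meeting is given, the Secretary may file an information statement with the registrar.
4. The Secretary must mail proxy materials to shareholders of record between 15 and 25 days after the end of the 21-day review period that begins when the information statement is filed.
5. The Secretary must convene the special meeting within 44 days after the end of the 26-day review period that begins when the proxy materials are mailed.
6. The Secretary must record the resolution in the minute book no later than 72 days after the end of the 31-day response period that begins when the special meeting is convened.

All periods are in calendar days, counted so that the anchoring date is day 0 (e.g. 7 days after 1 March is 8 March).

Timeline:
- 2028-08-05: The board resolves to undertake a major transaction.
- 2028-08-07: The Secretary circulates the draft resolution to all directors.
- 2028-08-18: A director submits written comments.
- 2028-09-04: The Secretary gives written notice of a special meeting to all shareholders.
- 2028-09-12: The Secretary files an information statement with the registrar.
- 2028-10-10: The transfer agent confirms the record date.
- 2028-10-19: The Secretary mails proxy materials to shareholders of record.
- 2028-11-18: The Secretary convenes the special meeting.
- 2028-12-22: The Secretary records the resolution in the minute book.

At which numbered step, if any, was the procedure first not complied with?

Step 1 — counting 30 days from 2028-08-05 (when the board resolution is passed) gives a deadline of 2028-09-04; completed 2028-08-07, before the deadline.
Step 2 — must wait 15 days from 2028-08-14 (end of the 7-day waiting period, which began when the draft resolution is circulated on 2028-08-07), so not before 2028-08-29; done 2028-09-04 — permitted.
Step 3 — must wait 15 days from 2028-09-04 (when notice of the special meeting is given), so not before 2028-09-19; done 2028-09-12 — 7 days too early.

Step 3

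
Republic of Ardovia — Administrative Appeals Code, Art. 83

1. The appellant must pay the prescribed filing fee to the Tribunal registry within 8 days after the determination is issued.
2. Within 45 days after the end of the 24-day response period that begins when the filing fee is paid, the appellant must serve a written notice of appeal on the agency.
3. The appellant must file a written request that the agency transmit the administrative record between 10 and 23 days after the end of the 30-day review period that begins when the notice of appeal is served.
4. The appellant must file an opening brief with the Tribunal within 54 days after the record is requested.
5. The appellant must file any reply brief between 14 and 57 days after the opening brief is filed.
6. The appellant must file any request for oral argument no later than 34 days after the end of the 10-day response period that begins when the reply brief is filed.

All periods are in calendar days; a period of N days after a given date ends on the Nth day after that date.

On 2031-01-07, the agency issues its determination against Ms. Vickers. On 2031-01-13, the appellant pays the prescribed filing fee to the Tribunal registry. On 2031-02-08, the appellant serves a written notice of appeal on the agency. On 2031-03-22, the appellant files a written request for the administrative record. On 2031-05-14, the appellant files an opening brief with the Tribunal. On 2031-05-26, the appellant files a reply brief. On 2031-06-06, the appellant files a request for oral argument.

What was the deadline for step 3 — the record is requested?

2031-04-02

The notice of appeal is served on 2031-02-08; the 30-day review period therefore ends 2031-03-10, and step 3 runs from that date. The window is 10–23 days after 2031-03-10; it closes on 2031-04-02.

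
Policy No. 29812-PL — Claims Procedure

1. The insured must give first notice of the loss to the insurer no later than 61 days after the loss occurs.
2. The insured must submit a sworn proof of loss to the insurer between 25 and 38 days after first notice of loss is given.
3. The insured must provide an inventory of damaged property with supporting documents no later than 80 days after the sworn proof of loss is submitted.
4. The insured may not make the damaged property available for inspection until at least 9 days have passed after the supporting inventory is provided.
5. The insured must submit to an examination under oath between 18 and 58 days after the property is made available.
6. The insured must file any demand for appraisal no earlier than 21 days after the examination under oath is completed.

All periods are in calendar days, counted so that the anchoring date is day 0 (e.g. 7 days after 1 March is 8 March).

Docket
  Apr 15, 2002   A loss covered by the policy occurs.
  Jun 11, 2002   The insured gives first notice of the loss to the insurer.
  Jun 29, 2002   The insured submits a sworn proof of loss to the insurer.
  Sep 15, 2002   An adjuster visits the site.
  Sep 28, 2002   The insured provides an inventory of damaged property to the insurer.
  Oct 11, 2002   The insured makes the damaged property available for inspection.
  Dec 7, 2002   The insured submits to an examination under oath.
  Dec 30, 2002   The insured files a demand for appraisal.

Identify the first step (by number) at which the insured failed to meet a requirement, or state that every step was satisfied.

Step 2

(1) due by Apr 15, 2002 + 61 days = Jun 15, 2002; done Jun 11, 2002 — timely.
(2) the permitted window runs from Jun 11, 2002 + 25 = Jul 6, 2002 to Jun 11, 2002 + 38 = Jul 19, 2002; done Jun 29, 2002 — 7 days before the window opened.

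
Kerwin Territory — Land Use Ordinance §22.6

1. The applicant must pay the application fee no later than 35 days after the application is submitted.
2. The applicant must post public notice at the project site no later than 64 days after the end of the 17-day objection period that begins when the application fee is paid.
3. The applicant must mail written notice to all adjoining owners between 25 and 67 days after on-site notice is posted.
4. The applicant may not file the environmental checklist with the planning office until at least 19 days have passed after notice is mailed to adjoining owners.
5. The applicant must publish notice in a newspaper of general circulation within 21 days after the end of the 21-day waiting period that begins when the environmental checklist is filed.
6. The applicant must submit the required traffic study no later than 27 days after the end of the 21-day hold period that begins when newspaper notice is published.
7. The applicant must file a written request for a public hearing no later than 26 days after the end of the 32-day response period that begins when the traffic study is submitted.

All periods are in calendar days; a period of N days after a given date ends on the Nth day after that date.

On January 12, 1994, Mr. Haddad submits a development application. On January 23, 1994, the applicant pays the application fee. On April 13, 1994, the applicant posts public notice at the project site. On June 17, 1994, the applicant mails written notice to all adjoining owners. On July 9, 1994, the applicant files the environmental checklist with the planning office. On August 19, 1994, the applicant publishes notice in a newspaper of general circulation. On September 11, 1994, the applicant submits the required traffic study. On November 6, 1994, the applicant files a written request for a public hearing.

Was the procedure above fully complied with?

Step 1: 35 days after January 12, 1994 (when the application is submitted) is February 16, 1994; done January 23, 1994 — timely.
Step 2: 64 days after February 9, 1994 (end of the 17-day objection period, which began when the application fee is paid on January 23, 1994) is April 14, 1994; April 13, 1994 is within that limit.
Step 3: the window is 25–67 days after April 13, 1994 (when on-site notice is posted), so May 8, 1994 through June 19, 1994; done June 17, 1994, which is between those dates.
Step 4: the earliest permitted date is 19 days after June 17, 1994 (when notice is mailed to adjoining owners), i.e. July 6, 1994; July 9, 1994 is on or after that date.
Step 5: 21 days after July 30, 1994 (end of the 21-day waiting period, which began when the environmental checklist is filed on July 9, 1994) is August 20, 1994; completed August 19, 1994, before the deadline.
Step 6: 27 days after September 9, 1994 (end of the 21-day hold period, which began when newspaper notice is published on August 19, 1994) is October 6, 1994; completed September 11, 1994, before the deadline.
Step 7: 26 days after October 13, 1994 (end of the 32-day response period, which began when the traffic study is submitted on September 11, 1994) is November 8, 1994; completed November 6, 1994, before the deadline.

Yes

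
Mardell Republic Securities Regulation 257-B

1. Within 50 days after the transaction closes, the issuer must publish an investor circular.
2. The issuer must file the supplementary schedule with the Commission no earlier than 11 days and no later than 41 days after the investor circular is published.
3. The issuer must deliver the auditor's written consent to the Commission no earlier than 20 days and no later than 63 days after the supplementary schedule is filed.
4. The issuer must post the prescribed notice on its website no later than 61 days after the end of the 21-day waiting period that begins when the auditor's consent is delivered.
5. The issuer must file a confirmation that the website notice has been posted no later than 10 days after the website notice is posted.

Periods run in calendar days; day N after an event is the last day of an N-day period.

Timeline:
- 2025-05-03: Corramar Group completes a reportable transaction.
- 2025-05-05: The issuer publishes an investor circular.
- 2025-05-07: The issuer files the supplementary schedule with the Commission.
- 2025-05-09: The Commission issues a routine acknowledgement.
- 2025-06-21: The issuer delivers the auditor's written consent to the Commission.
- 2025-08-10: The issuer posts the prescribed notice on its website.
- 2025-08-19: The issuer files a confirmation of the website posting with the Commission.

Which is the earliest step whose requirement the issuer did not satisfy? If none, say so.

Step 2

(1) due by 2025-05-03 + 50 days = 2025-06-22; done 2025-05-05 — timely.
(2) the permitted window runs from 2025-05-05 + 11 = 2025-05-16 to 2025-05-05 + 41 = 2025-06-15; done 2025-05-07 — 9 days before the window opened.
That is the first point of non-compliance.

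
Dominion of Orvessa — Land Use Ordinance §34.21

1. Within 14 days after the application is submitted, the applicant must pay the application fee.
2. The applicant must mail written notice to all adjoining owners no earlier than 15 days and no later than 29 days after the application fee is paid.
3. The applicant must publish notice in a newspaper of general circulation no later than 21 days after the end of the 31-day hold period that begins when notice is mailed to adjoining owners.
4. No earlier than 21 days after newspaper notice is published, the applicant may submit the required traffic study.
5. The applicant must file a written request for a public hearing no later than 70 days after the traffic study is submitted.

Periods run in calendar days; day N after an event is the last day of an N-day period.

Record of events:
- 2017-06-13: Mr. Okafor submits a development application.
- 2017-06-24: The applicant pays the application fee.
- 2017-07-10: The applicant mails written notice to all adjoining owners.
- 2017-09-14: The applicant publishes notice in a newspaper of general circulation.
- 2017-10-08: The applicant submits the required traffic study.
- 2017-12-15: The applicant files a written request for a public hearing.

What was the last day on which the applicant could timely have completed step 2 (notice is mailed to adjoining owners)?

2017-07-23

Step 2 runs from 2017-06-24, when the application fee is paid. The window is 15–29 days after 2017-06-24; it closes on 2017-07-23.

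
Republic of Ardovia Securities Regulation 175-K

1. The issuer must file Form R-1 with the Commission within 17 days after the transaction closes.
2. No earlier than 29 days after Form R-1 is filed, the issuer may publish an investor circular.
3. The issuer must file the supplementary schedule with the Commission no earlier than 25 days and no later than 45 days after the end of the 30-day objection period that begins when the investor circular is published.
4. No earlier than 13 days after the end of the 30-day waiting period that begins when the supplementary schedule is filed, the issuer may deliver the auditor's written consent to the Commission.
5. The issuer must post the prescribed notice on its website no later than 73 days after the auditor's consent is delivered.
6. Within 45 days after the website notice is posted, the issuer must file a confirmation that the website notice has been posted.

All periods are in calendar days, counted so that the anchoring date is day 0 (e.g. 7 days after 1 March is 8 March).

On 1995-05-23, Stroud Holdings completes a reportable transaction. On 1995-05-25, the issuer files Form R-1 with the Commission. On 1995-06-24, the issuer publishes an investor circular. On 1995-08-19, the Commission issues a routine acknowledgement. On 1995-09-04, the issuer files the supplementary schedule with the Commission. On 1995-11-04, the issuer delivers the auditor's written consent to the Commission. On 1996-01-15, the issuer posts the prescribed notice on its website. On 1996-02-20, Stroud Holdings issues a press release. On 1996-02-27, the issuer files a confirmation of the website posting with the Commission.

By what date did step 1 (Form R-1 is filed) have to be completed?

Step 1 runs from 1995-05-23, when the transaction closes. 17 days after 1995-05-23 is 1995-06-09.

1995-06-09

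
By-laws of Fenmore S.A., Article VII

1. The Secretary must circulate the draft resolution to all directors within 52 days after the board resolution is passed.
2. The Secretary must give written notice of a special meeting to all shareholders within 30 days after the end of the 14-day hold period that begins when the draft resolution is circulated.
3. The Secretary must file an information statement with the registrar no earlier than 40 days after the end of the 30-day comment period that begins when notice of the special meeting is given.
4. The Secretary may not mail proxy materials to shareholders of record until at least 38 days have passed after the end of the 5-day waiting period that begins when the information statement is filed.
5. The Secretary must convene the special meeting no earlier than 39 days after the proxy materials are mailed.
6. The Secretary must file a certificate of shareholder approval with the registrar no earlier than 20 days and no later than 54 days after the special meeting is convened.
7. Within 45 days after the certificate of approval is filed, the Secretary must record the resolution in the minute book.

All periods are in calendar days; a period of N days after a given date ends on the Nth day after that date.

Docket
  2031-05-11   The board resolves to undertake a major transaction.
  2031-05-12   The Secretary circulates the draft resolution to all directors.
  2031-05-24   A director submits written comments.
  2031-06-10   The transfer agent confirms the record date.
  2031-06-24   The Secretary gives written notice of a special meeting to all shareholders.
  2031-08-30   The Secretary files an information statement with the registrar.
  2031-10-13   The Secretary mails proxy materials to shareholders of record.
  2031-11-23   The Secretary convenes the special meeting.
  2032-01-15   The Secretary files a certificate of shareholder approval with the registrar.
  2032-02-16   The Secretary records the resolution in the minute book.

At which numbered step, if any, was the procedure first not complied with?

(1) due by 2031-05-11 + 52 days = 2031-07-02; 2031-05-12 is within that limit.
(2) due by 2031-05-26 + 30 days = 2031-06-25; 2031-06-24 is within that limit.
(3) permitted from 2031-07-24 + 40 days = 2031-09-02 onward; 2031-08-30 is 3 days before the earliest permitted date.

Step 3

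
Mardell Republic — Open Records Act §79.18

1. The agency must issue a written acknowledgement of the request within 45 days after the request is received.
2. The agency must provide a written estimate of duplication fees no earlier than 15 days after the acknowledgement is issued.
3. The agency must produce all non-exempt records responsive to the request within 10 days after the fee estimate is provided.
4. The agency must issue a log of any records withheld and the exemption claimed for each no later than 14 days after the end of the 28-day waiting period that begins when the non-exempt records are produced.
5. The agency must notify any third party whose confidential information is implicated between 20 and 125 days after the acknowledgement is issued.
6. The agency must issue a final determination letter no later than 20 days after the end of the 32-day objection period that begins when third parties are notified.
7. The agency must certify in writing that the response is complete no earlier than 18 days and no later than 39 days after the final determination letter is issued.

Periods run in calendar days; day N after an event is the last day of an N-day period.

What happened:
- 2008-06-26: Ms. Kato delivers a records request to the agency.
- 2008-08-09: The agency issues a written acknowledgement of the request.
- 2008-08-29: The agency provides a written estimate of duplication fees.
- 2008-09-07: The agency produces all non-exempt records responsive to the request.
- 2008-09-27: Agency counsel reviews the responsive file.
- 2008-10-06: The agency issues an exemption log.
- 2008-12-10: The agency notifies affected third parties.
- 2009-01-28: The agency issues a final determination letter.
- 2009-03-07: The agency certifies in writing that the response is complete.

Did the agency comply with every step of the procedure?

Step 1 — counting 45 days from 2008-06-26 (when the request is received) gives a deadline of 2008-08-10; done 2008-08-09 — timely.
Step 2 — must wait 15 days from 2008-08-09 (when the acknowledgement is issued), so not before 2008-08-24; done 2008-08-29 — permitted.
Step 3 — counting 10 days from 2008-08-29 (when the fee estimate is provided) gives a deadline of 2008-09-08; 2008-09-07 is within that limit.
Step 4 — counting 14 days from 2008-10-05 (end of the 28-day waiting period, which began when the non-exempt records are produced on 2008-09-07) gives a deadline of 2008-10-19; done 2008-10-06 — timely.
Step 5 — 20 and 125 days from 2008-08-09 (when the acknowledgement is issued) are 2008-08-29 and 2008-12-12 respectively; done 2008-12-10, which is between those dates.
Step 6 — counting 20 days from 2009-01-11 (end of the 32-day objection period, which began when third parties are notified on 2008-12-10) gives a deadline of 2009-01-31; 2009-01-28 is within that limit.
Step 7 — 18 and 39 days from 2009-01-28 (when the final determination letter is issued) are 2009-02-15 and 2009-03-08 respectively; done 2009-03-07, which is between those dates.

Yes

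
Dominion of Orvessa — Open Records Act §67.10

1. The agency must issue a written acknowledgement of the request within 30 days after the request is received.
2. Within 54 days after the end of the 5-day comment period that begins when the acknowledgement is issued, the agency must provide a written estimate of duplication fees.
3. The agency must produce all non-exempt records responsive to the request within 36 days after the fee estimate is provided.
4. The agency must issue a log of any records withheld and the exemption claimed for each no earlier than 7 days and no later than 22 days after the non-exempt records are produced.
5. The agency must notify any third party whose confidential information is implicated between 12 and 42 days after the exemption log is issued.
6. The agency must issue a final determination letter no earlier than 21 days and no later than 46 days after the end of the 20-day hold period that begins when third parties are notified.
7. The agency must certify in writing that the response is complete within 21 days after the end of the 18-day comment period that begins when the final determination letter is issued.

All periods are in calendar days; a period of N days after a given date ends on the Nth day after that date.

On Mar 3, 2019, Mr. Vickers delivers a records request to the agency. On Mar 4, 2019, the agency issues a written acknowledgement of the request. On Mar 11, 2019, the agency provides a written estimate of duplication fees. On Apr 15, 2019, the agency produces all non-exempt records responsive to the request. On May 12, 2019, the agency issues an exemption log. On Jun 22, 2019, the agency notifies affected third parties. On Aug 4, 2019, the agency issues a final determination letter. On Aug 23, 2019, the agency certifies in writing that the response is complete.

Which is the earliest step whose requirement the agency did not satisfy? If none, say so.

Step 1 — counting 30 days from Mar 3, 2019 (when the request is received) gives a deadline of Apr 2, 2019; done Mar 4, 2019 — timely.
Step 2 — counting 54 days from Mar 9, 2019 (end of the 5-day comment period, which began when the acknowledgement is issued on Mar 4, 2019) gives a deadline of May 2, 2019; done Mar 11, 2019 — timely.
Step 3 — counting 36 days from Mar 11, 2019 (when the fee estimate is provided) gives a deadline of Apr 16, 2019; completed Apr 15, 2019, before the deadline.
Step 4 — 7 and 22 days from Apr 15, 2019 (when the non-exempt records are produced) are Apr 22, 2019 and May 7, 2019 respectively; done May 12, 2019 — 5 days after the window closed.
No need to go further; step 4 was not satisfied.

Step 4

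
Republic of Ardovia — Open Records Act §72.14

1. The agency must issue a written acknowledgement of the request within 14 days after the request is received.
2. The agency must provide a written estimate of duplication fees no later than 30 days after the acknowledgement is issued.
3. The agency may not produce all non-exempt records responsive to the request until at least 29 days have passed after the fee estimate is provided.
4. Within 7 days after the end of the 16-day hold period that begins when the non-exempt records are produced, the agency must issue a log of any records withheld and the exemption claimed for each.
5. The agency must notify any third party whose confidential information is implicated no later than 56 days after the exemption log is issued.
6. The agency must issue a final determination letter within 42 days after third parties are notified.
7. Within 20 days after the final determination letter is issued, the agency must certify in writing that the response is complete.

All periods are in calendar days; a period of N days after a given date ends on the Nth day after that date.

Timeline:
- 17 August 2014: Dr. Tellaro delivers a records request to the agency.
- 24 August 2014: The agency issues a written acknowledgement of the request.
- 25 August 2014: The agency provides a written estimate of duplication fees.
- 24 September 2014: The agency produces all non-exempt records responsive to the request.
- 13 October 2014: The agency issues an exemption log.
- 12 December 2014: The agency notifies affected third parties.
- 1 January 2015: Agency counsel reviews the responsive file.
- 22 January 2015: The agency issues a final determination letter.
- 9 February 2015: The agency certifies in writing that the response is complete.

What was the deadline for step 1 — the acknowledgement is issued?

31 August 2014

Step 1 runs from 17 August 2014, when the request is received. 14 days after 17 August 2014 is 31 August 2014.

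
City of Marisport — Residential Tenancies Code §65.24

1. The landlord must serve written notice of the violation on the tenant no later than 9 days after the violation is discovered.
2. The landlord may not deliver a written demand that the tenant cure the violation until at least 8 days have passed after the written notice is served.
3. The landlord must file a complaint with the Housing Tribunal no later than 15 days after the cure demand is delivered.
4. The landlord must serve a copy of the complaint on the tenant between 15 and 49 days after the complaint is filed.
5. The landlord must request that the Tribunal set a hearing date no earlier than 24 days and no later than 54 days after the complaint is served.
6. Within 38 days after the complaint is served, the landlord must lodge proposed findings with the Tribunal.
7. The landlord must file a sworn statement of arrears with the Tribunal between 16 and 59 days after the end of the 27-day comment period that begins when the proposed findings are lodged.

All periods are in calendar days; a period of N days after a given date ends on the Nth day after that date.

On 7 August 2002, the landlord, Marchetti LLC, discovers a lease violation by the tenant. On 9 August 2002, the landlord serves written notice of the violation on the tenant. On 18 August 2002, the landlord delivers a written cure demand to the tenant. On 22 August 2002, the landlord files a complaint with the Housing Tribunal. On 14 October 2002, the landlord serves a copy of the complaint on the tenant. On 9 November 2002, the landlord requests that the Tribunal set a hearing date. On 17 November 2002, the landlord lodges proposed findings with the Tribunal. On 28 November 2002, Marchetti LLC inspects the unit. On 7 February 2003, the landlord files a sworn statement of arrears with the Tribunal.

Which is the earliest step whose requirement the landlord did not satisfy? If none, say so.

Step 4

(1) due by 7 August 2002 + 9 days = 16 August 2002; done 9 August 2002 — timely.
(2) permitted from 9 August 2002 + 8 days = 17 August 2002 onward; done 18 August 2002 — permitted.
(3) due by 18 August 2002 + 15 days = 2 September 2002; 22 August 2002 is within that limit.
(4) the permitted window runs from 22 August 2002 + 15 = 6 September 2002 to 22 August 2002 + 49 = 10 October 2002; 14 October 2002 is 4 days past the end of the window.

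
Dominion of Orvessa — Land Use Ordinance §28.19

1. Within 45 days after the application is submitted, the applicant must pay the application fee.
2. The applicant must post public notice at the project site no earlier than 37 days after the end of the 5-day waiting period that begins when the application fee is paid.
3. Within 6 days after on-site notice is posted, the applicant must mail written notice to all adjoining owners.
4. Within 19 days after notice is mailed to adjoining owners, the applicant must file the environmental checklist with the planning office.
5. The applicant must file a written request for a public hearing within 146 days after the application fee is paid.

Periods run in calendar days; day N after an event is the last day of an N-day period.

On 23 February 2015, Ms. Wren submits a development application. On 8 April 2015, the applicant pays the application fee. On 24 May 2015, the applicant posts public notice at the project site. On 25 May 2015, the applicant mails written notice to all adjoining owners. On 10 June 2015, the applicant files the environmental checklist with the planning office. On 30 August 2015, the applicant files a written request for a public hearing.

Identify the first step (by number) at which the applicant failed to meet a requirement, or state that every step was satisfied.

None — every step was satisfied

Step 1: 45 days after 23 February 2015 (when the application is submitted) is 9 April 2015; done 8 April 2015 — timely.
Step 2: the earliest permitted date is 37 days after 13 April 2015 (end of the 5-day waiting period, which began when the application fee is paid on 8 April 2015), i.e. 20 May 2015; done 24 May 2015 — permitted.
Step 3: 6 days after 24 May 2015 (when on-site notice is posted) is 30 May 2015; completed 25 May 2015, before the deadline.
Step 4: 19 days after 25 May 2015 (when notice is mailed to adjoining owners) is 13 June 2015; done 10 June 2015 — timely.
Step 5: 146 days after 8 April 2015 (when the application fee is paid) is 1 September 2015; completed 30 August 2015, before the deadline.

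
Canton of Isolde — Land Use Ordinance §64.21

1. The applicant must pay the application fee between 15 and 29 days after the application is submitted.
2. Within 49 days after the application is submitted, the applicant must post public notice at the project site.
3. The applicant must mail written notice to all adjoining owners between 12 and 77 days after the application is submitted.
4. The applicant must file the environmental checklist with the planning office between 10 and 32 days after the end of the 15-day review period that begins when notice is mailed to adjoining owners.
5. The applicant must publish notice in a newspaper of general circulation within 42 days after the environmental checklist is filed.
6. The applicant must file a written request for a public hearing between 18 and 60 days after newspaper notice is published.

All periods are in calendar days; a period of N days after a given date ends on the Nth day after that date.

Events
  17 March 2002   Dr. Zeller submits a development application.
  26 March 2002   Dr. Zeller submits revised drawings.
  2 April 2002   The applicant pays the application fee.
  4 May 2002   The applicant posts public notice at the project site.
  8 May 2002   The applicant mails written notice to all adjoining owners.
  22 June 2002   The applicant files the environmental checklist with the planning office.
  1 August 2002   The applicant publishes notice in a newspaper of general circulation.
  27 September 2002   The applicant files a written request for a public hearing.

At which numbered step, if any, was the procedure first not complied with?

None — every step was satisfied

Step 1 — 15 and 29 days from 17 March 2002 (when the application is submitted) are 1 April 2002 and 15 April 2002 respectively; done 2 April 2002 — within the window.
Step 2 — counting 49 days from 17 March 2002 (when the application is submitted) gives a deadline of 5 May 2002; 4 May 2002 is within that limit.
Step 3 — 12 and 77 days from 17 March 2002 (when the application is submitted) are 29 March 2002 and 2 June 2002 respectively; 8 May 2002 falls inside that range.
Step 4 — 10 and 32 days from 23 May 2002 (end of the 15-day review period, which began when notice is mailed to adjoining owners on 8 May 2002) are 2 June 2002 and 24 June 2002 respectively; done 22 June 2002, which is between those dates.
Step 5 — counting 42 days from 22 June 2002 (when the environmental checklist is filed) gives a deadline of 3 August 2002; 1 August 2002 is within that limit.
Step 6 — 18 and 60 days from 1 August 2002 (when newspaper notice is published) are 19 August 2002 and 30 September 2002 respectively; 27 September 2002 falls inside that range.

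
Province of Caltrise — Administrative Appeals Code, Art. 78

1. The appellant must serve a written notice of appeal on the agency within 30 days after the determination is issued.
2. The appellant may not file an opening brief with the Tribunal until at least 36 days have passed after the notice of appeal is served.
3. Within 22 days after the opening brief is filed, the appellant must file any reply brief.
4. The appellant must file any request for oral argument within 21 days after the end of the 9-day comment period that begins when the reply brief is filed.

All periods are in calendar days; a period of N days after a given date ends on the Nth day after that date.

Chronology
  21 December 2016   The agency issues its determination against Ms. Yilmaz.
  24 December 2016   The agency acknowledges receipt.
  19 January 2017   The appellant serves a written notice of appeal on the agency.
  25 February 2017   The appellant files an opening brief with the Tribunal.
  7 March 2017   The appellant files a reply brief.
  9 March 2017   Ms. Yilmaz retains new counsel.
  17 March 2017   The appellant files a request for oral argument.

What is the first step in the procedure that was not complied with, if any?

None — every step was satisfied

Step 1: 30 days after 21 December 2016 (when the determination is issued) is 20 January 2017; completed 19 January 2017, before the deadline.
Step 2: the earliest permitted date is 36 days after 19 January 2017 (when the notice of appeal is served), i.e. 24 February 2017; done 25 February 2017, after the minimum wait.
Step 3: 22 days after 25 February 2017 (when the opening brief is filed) is 19 March 2017; done 7 March 2017 — timely.
Step 4: 21 days after 16 March 2017 (end of the 9-day comment period, which began when the reply brief is filed on 7 March 2017) is 6 April 2017; completed 17 March 2017, before the deadline.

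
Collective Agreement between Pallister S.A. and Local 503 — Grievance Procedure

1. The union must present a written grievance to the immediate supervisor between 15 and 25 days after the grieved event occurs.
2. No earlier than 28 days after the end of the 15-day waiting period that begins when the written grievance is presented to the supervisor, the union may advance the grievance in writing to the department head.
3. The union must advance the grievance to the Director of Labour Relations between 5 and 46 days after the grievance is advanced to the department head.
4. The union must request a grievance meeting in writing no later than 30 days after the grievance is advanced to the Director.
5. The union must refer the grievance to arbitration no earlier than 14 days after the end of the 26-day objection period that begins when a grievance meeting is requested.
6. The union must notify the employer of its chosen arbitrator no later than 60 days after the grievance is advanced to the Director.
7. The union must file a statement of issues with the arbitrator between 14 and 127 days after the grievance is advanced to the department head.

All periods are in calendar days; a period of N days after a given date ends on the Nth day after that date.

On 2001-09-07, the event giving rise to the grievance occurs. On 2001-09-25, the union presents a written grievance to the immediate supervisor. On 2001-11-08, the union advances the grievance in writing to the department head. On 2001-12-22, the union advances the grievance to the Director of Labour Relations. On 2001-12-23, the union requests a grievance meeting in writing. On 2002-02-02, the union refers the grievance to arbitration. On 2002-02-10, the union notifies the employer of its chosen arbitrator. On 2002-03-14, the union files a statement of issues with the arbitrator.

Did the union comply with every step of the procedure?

Step 1: the window is 15–25 days after 2001-09-07 (when the grieved event occurs), so 2001-09-22 through 2001-10-02; 2001-09-25 falls inside that range.
Step 2: the earliest permitted date is 28 days after 2001-10-10 (end of the 15-day waiting period, which began when the written grievance is presented to the supervisor on 2001-09-25), i.e. 2001-11-07; done 2001-11-08 — permitted.
Step 3: the window is 5–46 days after 2001-11-08 (when the grievance is advanced to the department head), so 2001-11-13 through 2001-12-24; done 2001-12-22, which is between those dates.
Step 4: 30 days after 2001-12-22 (when the grievance is advanced to the Director) is 2002-01-21; 2001-12-23 is within that limit.
Step 5: the earliest permitted date is 14 days after 2002-01-18 (end of the 26-day objection period, which began when a grievance meeting is requested on 2001-12-23), i.e. 2002-02-01; done 2002-02-02, after the minimum wait.
Step 6: 60 days after 2001-12-22 (when the grievance is advanced to the Director) is 2002-02-20; 2002-02-10 is within that limit.
Step 7: the window is 14–127 days after 2001-11-08 (when the grievance is advanced to the department head), so 2001-11-22 through 2002-03-15; done 2002-03-14 — within the window.

Yes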